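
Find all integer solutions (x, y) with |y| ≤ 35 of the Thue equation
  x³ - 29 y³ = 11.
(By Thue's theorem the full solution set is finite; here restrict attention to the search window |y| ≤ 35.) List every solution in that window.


The equation is x³ - 29y³ = 11. For fixed y, x³ = 29·y³ + 11, so a solution requires the RHS to be a perfect cube.
Strategy: iterate y from -35 to 35, compute RHS = 29·y³ + 11, and check whether it is a (positive or negative) perfect cube.
Check small values of y:
  y = 0: RHS = 11 is not a perfect cube.
  y = 1: RHS = 40 is not a perfect cube.
  y = -1: RHS = -18 is not a perfect cube.
  y = 2: RHS = 243 is not a perfect cube.
  y = -2: RHS = -221 is not a perfect cube.
  y = 3: RHS = 794 is not a perfect cube.
  y = -3: RHS = -772 is not a perfect cube.
Continuing the search up to |y| = 35 finds no solutions either.
No (x, y) in the scanned range satisfies the equation.

No integer solutions with |y| ≤ 35.


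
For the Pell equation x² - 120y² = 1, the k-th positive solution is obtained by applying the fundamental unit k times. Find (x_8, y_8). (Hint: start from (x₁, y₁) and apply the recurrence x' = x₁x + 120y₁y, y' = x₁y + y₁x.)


Step 1: Find the fundamental solution (x₁, y₁) of x² - 120y² = 1.
  Expand √120 as a continued fraction. a₀ = ⌊√120⌋ = 10; iterate m_{k+1} = d_k·a_k − m_k, d_{k+1} = (120 − m_{k+1}²)/d_k, a_{k+1} = ⌊(a₀ + m_{k+1})/d_{k+1}⌋ (starting m₀ = 0, d₀ = 1), with convergents p_k = a_k·p_{k-1} + p_{k-2}, q_k = a_k·q_{k-1} + q_{k-2} (p₋₁ = 1, q₋₁ = 0):
  k = 0: a₀ = 10; p₀/q₀ = 10/1; p₀² − 120·q₀² = 100 − 120 = -20.
  k = 1: m = 10, d = 20, a = ⌊(10 + 10)/20⌋ = 1; p/q = (1·10 + 1)/(1·1 + 0) = 11/1; p² − 120·q² = 121 − 120 = 1.
  The first convergent with p² − 120·q² = 1 gives the fundamental solution (x₁, y₁) = (11, 1).
Step 2: Apply the recurrence (x_{n+1}, y_{n+1}) = (x₁x_n + 120y₁y_n, x₁y_n + y₁x_n) repeatedly.
  From (x_1, y_1) = (11, 1): x_2 = 11·11 + 120·1·1 = 241; y_2 = 11·1 + 1·11 = 22.
  From (x_2, y_2) = (241, 22): x_3 = 11·241 + 120·1·22 = 5291; y_3 = 11·22 + 1·241 = 483.
  From (x_3, y_3) = (5291, 483): x_4 = 11·5291 + 120·1·483 = 116161; y_4 = 11·483 + 1·5291 = 10604.
  From (x_4, y_4) = (116161, 10604): x_5 = 11·116161 + 120·1·10604 = 2550251; y_5 = 11·10604 + 1·116161 = 232805.
  From (x_5, y_5) = (2550251, 232805): x_6 = 11·2550251 + 120·1·232805 = 55989361; y_6 = 11·232805 + 1·2550251 = 5111106.
  From (x_6, y_6) = (55989361, 5111106): x_7 = 11·55989361 + 120·1·5111106 = 1229215691; y_7 = 11·5111106 + 1·55989361 = 112211527.
  From (x_7, y_7) = (1229215691, 112211527): x_8 = 11·1229215691 + 120·1·112211527 = 26986755841; y_8 = 11·112211527 + 1·1229215691 = 2463542488.
Step 3: Verify x_8² - 120·y_8² = 728284990821747617281 - 728284990821747617280 = 1 (should be 1). ✓

(x_1, y_1) = (11, 1); (x_8, y_8) = (26986755841, 2463542488).


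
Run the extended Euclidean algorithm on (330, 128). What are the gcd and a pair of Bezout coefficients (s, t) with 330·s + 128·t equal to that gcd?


Euclidean algorithm on (330, 128) — divide until remainder is 0:
  330 = 2 · 128 + 74
  128 = 1 · 74 + 54
  74 = 1 · 54 + 20
  54 = 2 · 20 + 14
  20 = 1 · 14 + 6
  14 = 2 · 6 + 2
  6 = 3 · 2 + 0
gcd(330, 128) = 2.
Track Bezout coefficients alongside the remainders: start with r₀ = 330 = a·1 + b·0 (s = 1, t = 0) and r₁ = 128 = a·0 + b·1 (s = 0, t = 1); each new remainder r_{k+1} = r_{k-1} − q_k·r_k inherits s_{k+1} = s_{k-1} − q_k·s_k, t_{k+1} = t_{k-1} − q_k·t_k, so r_k = a·s_k + b·t_k at every step:
  q = 2: r = 74, s = 1 − 2·0 = 1, t = 0 − 2·1 = -2  (check: 330·1 + 128·(-2) = 74)
  q = 1: r = 54, s = 0 − 1·1 = -1, t = 1 − 1·(-2) = 3  (check: 330·(-1) + 128·3 = 54)
  q = 1: r = 20, s = 1 − 1·(-1) = 2, t = -2 − 1·3 = -5  (check: 330·2 + 128·(-5) = 20)
  q = 2: r = 14, s = -1 − 2·2 = -5, t = 3 − 2·(-5) = 13  (check: 330·(-5) + 128·13 = 14)
  q = 1: r = 6, s = 2 − 1·(-5) = 7, t = -5 − 1·13 = -18  (check: 330·7 + 128·(-18) = 6)
  q = 2: r = 2, s = -5 − 2·7 = -19, t = 13 − 2·(-18) = 49  (check: 330·(-19) + 128·49 = 2)
The row with r = 2 (the gcd) gives the Bezout coefficients s = -19, t = 49.
Result: 330 · (-19) + 128 · (49) = 2.

gcd(330, 128) = 2; s = -19, t = 49 (check: 330·(-19) + 128·49 = 2).


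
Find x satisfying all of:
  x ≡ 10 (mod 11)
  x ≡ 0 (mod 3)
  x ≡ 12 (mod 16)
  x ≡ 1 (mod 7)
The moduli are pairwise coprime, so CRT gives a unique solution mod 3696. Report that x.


Product of moduli M = 11 · 3 · 16 · 7 = 3696.
Merge one congruence at a time:
  Start: x ≡ 10 (mod 11).
  Combine with x ≡ 0 (mod 3); new modulus lcm = 33.
    Write x = 10 + 11·t and substitute into x ≡ 0 (mod 3): 11·t ≡ 0 − 10 = -10 (mod 3).
    Reduce coefficients mod 3: 2·t ≡ 2 (mod 3).
    The inverse of 2 mod 3 is 2 (since 2·2 = 4 = 1·3 + 1), so t ≡ 2·2 = 4 ≡ 1 (mod 3).
    Then x = 10 + 11·1 = 21, valid modulo lcm(11, 3) = 33: x ≡ 21 (mod 33).
  Combine with x ≡ 12 (mod 16); new modulus lcm = 528.
    Write x = 21 + 33·t and substitute into x ≡ 12 (mod 16): 33·t ≡ 12 − 21 = -9 (mod 16).
    Reduce coefficients mod 16: 1·t ≡ 7 (mod 16).
    So t ≡ 7 (mod 16).
    Then x = 21 + 33·7 = 252, valid modulo lcm(33, 16) = 528: x ≡ 252 (mod 528).
  Combine with x ≡ 1 (mod 7); new modulus lcm = 3696.
    Write x = 252 + 528·t and substitute into x ≡ 1 (mod 7): 528·t ≡ 1 − 252 = -251 (mod 7).
    Reduce coefficients mod 7: 3·t ≡ 1 (mod 7).
    The inverse of 3 mod 7 is 5 (since 3·5 = 15 = 2·7 + 1), so t ≡ 5·1 = 5 ≡ 5 (mod 7).
    Then x = 252 + 528·5 = 2892, valid modulo lcm(528, 7) = 3696: x ≡ 2892 (mod 3696).
Verify against each original: 2892 mod 11 = 10, 2892 mod 3 = 0, 2892 mod 16 = 12, 2892 mod 7 = 1.

x ≡ 2892 (mod 3696).


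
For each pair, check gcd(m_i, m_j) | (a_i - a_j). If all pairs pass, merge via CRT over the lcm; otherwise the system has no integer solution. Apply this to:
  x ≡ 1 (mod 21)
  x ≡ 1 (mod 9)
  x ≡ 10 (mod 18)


Moduli 21, 9, 18 are not pairwise coprime, so CRT works modulo lcm(m_i) when all pairwise compatibility conditions hold.
Pairwise compatibility: gcd(m_i, m_j) must divide a_i - a_j for every pair.
Merge one congruence at a time:
  Start: x ≡ 1 (mod 21).
  Combine with x ≡ 1 (mod 9): gcd(21, 9) = 3; 1 - 1 = 0, which IS divisible by 3, so compatible.
    Write x = 1 + 21·t and substitute into x ≡ 1 (mod 9): 21·t ≡ 1 − 1 = 0 (mod 9).
    Divide the congruence (and modulus) by g = 3: 7·t ≡ 0 (mod 3).
    Reduce coefficients mod 3: 1·t ≡ 0 (mod 3).
    So t ≡ 0 (mod 3).
    Then x = 1 + 21·0 = 1, valid modulo lcm(21, 9) = 63: x ≡ 1 (mod 63).
  Combine with x ≡ 10 (mod 18): gcd(63, 18) = 9; 10 - 1 = 9, which IS divisible by 9, so compatible.
    Write x = 1 + 63·t and substitute into x ≡ 10 (mod 18): 63·t ≡ 10 − 1 = 9 (mod 18).
    Divide the congruence (and modulus) by g = 9: 7·t ≡ 1 (mod 2).
    Reduce coefficients mod 2: 1·t ≡ 1 (mod 2).
    So t ≡ 1 (mod 2).
    Then x = 1 + 63·1 = 64, valid modulo lcm(63, 18) = 126: x ≡ 64 (mod 126).
Verify: 64 mod 21 = 1, 64 mod 9 = 1, 64 mod 18 = 10.

x ≡ 64 (mod 126).


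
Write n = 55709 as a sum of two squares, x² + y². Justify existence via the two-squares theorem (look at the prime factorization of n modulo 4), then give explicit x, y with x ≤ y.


Step 1: Factor n = 55709 = 17 · 29 · 113.
Step 2: Check the mod-4 condition on each prime factor: 17 ≡ 1 (mod 4), exponent 1; 29 ≡ 1 (mod 4), exponent 1; 113 ≡ 1 (mod 4), exponent 1.
All primes ≡ 3 (mod 4) appear to even exponent (or don't appear), so by the two-squares theorem n IS expressible as a sum of two squares.
Step 3: Build a representation. Here n = 17 · 29 · 113 is a product of primes ≡ 1 (mod 4). Each prime p ≡ 1 (mod 4) is itself a sum of two squares; find a² by testing p − a² for a perfect square:
  17: 17 − 1² = 16 = 4² ⇒ 17 = 1² + 4².
  29: 29 − 1² = 28, 29 − 2² = 25 = 5² ⇒ 29 = 2² + 5².
  113: 113 − 1² = 112, 113 − 2² = 109, 113 − 3² = 104, 113 − 4² = 97, 113 − 5² = 88, 113 − 6² = 77, 113 − 7² = 64 = 8² ⇒ 113 = 7² + 8².
  Combine using the Brahmagupta–Fibonacci identity (a² + b²)(c² + d²) = (ac − bd)² + (ad + bc)² = (ac + bd)² + (ad − bc)²:
  17 · 29 = 493: from (1² + 4²)(2² + 5²), take (1·2 − 4·5, 1·5 + 4·2) = (2 − 20, 5 + 8) = (-18, 13); dropping signs (only squares matter) gives (18, 13); check 18² + 13² = 324 + 169 = 493 ✓.
  493 · 113 = 55709: from (18² + 13²)(7² + 8²), take (18·7 − 13·8, 18·8 + 13·7) = (126 − 104, 144 + 91) = (22, 235); check 22² + 235² = 484 + 55225 = 55709 ✓.
Step 4: Order so x ≤ y and verify: 22² + 235² = 484 + 55225 = 55709 = n. ✓

n = 55709 = 22² + 235² (one valid representation with x ≤ y).


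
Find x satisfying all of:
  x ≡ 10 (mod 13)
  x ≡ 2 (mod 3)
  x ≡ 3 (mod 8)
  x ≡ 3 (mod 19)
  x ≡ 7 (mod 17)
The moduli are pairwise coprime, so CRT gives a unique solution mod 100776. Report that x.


Product of moduli M = 13 · 3 · 8 · 19 · 17 = 100776.
Merge one congruence at a time:
  Start: x ≡ 10 (mod 13).
  Combine with x ≡ 2 (mod 3); new modulus lcm = 39.
    Write x = 10 + 13·t and substitute into x ≡ 2 (mod 3): 13·t ≡ 2 − 10 = -8 (mod 3).
    Reduce coefficients mod 3: 1·t ≡ 1 (mod 3).
    So t ≡ 1 (mod 3).
    Then x = 10 + 13·1 = 23, valid modulo lcm(13, 3) = 39: x ≡ 23 (mod 39).
  Combine with x ≡ 3 (mod 8); new modulus lcm = 312.
    Write x = 23 + 39·t and substitute into x ≡ 3 (mod 8): 39·t ≡ 3 − 23 = -20 (mod 8).
    Reduce coefficients mod 8: 7·t ≡ 4 (mod 8).
    The inverse of 7 mod 8 is 7 (since 7·7 = 49 = 6·8 + 1), so t ≡ 7·4 = 28 ≡ 4 (mod 8).
    Then x = 23 + 39·4 = 179, valid modulo lcm(39, 8) = 312: x ≡ 179 (mod 312).
  Combine with x ≡ 3 (mod 19); new modulus lcm = 5928.
    Write x = 179 + 312·t and substitute into x ≡ 3 (mod 19): 312·t ≡ 3 − 179 = -176 (mod 19).
    Reduce coefficients mod 19: 8·t ≡ 14 (mod 19).
    The inverse of 8 mod 19 is 12 (since 8·12 = 96 = 5·19 + 1), so t ≡ 12·14 = 168 ≡ 16 (mod 19).
    Then x = 179 + 312·16 = 5171, valid modulo lcm(312, 19) = 5928: x ≡ 5171 (mod 5928).
  Combine with x ≡ 7 (mod 17); new modulus lcm = 100776.
    Write x = 5171 + 5928·t and substitute into x ≡ 7 (mod 17): 5928·t ≡ 7 − 5171 = -5164 (mod 17).
    Reduce coefficients mod 17: 12·t ≡ 4 (mod 17).
    The inverse of 12 mod 17 is 10 (since 12·10 = 120 = 7·17 + 1), so t ≡ 10·4 = 40 ≡ 6 (mod 17).
    Then x = 5171 + 5928·6 = 40739, valid modulo lcm(5928, 17) = 100776: x ≡ 40739 (mod 100776).
Verify against each original: 40739 mod 13 = 10, 40739 mod 3 = 2, 40739 mod 8 = 3, 40739 mod 19 = 3, 40739 mod 17 = 7.

x ≡ 40739 (mod 100776).


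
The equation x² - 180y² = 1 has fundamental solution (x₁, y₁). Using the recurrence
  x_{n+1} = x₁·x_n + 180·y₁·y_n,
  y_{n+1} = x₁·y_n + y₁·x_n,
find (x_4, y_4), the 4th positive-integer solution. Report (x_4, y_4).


Step 1: Find the fundamental solution (x₁, y₁) of x² - 180y² = 1.
  Expand √180 as a continued fraction. a₀ = ⌊√180⌋ = 13; iterate m_{k+1} = d_k·a_k − m_k, d_{k+1} = (180 − m_{k+1}²)/d_k, a_{k+1} = ⌊(a₀ + m_{k+1})/d_{k+1}⌋ (starting m₀ = 0, d₀ = 1), with convergents p_k = a_k·p_{k-1} + p_{k-2}, q_k = a_k·q_{k-1} + q_{k-2} (p₋₁ = 1, q₋₁ = 0):
  k = 0: a₀ = 13; p₀/q₀ = 13/1; p₀² − 180·q₀² = 169 − 180 = -11.
  k = 1: m = 13, d = 11, a = ⌊(13 + 13)/11⌋ = 2; p/q = (2·13 + 1)/(2·1 + 0) = 27/2; p² − 180·q² = 729 − 720 = 9.
  k = 2: m = 9, d = 9, a = ⌊(13 + 9)/9⌋ = 2; p/q = (2·27 + 13)/(2·2 + 1) = 67/5; p² − 180·q² = 4489 − 4500 = -11.
  k = 3: m = 9, d = 11, a = ⌊(13 + 9)/11⌋ = 2; p/q = (2·67 + 27)/(2·5 + 2) = 161/12; p² − 180·q² = 25921 − 25920 = 1.
  The first convergent with p² − 180·q² = 1 gives the fundamental solution (x₁, y₁) = (161, 12).
Step 2: Apply the recurrence (x_{n+1}, y_{n+1}) = (x₁x_n + 180y₁y_n, x₁y_n + y₁x_n) repeatedly.
  From (x_1, y_1) = (161, 12): x_2 = 161·161 + 180·12·12 = 51841; y_2 = 161·12 + 12·161 = 3864.
  From (x_2, y_2) = (51841, 3864): x_3 = 161·51841 + 180·12·3864 = 16692641; y_3 = 161·3864 + 12·51841 = 1244196.
  From (x_3, y_3) = (16692641, 1244196): x_4 = 161·16692641 + 180·12·1244196 = 5374978561; y_4 = 161·1244196 + 12·16692641 = 400627248.
Step 3: Verify x_4² - 180·y_4² = 28890394531209630721 - 28890394531209630720 = 1 (should be 1). ✓

(x_1, y_1) = (161, 12); (x_4, y_4) = (5374978561, 400627248).


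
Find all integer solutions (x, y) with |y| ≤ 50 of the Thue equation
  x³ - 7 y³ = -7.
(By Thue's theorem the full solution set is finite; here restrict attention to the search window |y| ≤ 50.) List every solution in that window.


The equation is x³ - 7y³ = -7. For fixed y, x³ = 7·y³ − 7, so a solution requires the RHS to be a perfect cube.
Strategy: iterate y from -50 to 50, compute RHS = 7·y³ − 7, and check whether it is a (positive or negative) perfect cube.
Check small values of y:
  y = 0: RHS = -7 is not a perfect cube.
  y = 1: RHS = 0 = (0)³ ⇒ x = 0 works.
  y = -1: RHS = -14 is not a perfect cube.
  y = 2: RHS = 49 is not a perfect cube.
  y = -2: RHS = -63 is not a perfect cube.
  y = 3: RHS = 182 is not a perfect cube.
  y = -3: RHS = -196 is not a perfect cube.
Continuing the search up to |y| = 50 finds no further solutions beyond those listed.
Collected solutions: (0, 1).

Solutions (with |y| ≤ 50): (0, 1).


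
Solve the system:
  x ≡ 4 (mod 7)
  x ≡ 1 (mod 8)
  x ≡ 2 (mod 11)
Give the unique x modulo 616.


Moduli 7, 8, 11 are pairwise coprime; by CRT there is a unique solution modulo M = 7 · 8 · 11 = 616.
Solve pairwise, accumulating the modulus:
  Start with x ≡ 4 (mod 7).
  Combine with x ≡ 1 (mod 8): since gcd(7, 8) = 1, we get a unique residue mod 56.
    Write x = 4 + 7·t and substitute into x ≡ 1 (mod 8): 7·t ≡ 1 − 4 = -3 (mod 8).
    Reduce coefficients mod 8: 7·t ≡ 5 (mod 8).
    The inverse of 7 mod 8 is 7 (since 7·7 = 49 = 6·8 + 1), so t ≡ 7·5 = 35 ≡ 3 (mod 8).
    Then x = 4 + 7·3 = 25, valid modulo lcm(7, 8) = 56: x ≡ 25 (mod 56).
  Combine with x ≡ 2 (mod 11): since gcd(56, 11) = 1, we get a unique residue mod 616.
    Write x = 25 + 56·t and substitute into x ≡ 2 (mod 11): 56·t ≡ 2 − 25 = -23 (mod 11).
    Reduce coefficients mod 11: 1·t ≡ 10 (mod 11).
    So t ≡ 10 (mod 11).
    Then x = 25 + 56·10 = 585, valid modulo lcm(56, 11) = 616: x ≡ 585 (mod 616).
Verify: 585 mod 7 = 4 ✓, 585 mod 8 = 1 ✓, 585 mod 11 = 2 ✓.

x ≡ 585 (mod 616).


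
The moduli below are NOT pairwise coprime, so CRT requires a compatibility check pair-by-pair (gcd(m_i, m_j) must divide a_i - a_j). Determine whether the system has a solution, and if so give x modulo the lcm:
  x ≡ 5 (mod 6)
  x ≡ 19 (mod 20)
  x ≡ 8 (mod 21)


Moduli 6, 20, 21 are not pairwise coprime, so CRT works modulo lcm(m_i) when all pairwise compatibility conditions hold.
Pairwise compatibility: gcd(m_i, m_j) must divide a_i - a_j for every pair.
Merge one congruence at a time:
  Start: x ≡ 5 (mod 6).
  Combine with x ≡ 19 (mod 20): gcd(6, 20) = 2; 19 - 5 = 14, which IS divisible by 2, so compatible.
    Write x = 5 + 6·t and substitute into x ≡ 19 (mod 20): 6·t ≡ 19 − 5 = 14 (mod 20).
    Divide the congruence (and modulus) by g = 2: 3·t ≡ 7 (mod 10).
    The inverse of 3 mod 10 is 7 (since 3·7 = 21 = 2·10 + 1), so t ≡ 7·7 = 49 ≡ 9 (mod 10).
    Then x = 5 + 6·9 = 59, valid modulo lcm(6, 20) = 60: x ≡ 59 (mod 60).
  Combine with x ≡ 8 (mod 21): gcd(60, 21) = 3; 8 - 59 = -51, which IS divisible by 3, so compatible.
    Write x = 59 + 60·t and substitute into x ≡ 8 (mod 21): 60·t ≡ 8 − 59 = -51 (mod 21).
    Divide the congruence (and modulus) by g = 3: 20·t ≡ -17 (mod 7).
    Reduce coefficients mod 7: 6·t ≡ 4 (mod 7).
    The inverse of 6 mod 7 is 6 (since 6·6 = 36 = 5·7 + 1), so t ≡ 6·4 = 24 ≡ 3 (mod 7).
    Then x = 59 + 60·3 = 239, valid modulo lcm(60, 21) = 420: x ≡ 239 (mod 420).
Verify: 239 mod 6 = 5, 239 mod 20 = 19, 239 mod 21 = 8.

x ≡ 239 (mod 420).


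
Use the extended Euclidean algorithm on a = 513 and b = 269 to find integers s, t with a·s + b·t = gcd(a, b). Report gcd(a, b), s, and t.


Euclidean algorithm on (513, 269) — divide until remainder is 0:
  513 = 1 · 269 + 244
  269 = 1 · 244 + 25
  244 = 9 · 25 + 19
  25 = 1 · 19 + 6
  19 = 3 · 6 + 1
  6 = 6 · 1 + 0
gcd(513, 269) = 1.
Track Bezout coefficients alongside the remainders: start with r₀ = 513 = a·1 + b·0 (s = 1, t = 0) and r₁ = 269 = a·0 + b·1 (s = 0, t = 1); each new remainder r_{k+1} = r_{k-1} − q_k·r_k inherits s_{k+1} = s_{k-1} − q_k·s_k, t_{k+1} = t_{k-1} − q_k·t_k, so r_k = a·s_k + b·t_k at every step:
  q = 1: r = 244, s = 1 − 1·0 = 1, t = 0 − 1·1 = -1  (check: 513·1 + 269·(-1) = 244)
  q = 1: r = 25, s = 0 − 1·1 = -1, t = 1 − 1·(-1) = 2  (check: 513·(-1) + 269·2 = 25)
  q = 9: r = 19, s = 1 − 9·(-1) = 10, t = -1 − 9·2 = -19  (check: 513·10 + 269·(-19) = 19)
  q = 1: r = 6, s = -1 − 1·10 = -11, t = 2 − 1·(-19) = 21  (check: 513·(-11) + 269·21 = 6)
  q = 3: r = 1, s = 10 − 3·(-11) = 43, t = -19 − 3·21 = -82  (check: 513·43 + 269·(-82) = 1)
The row with r = 1 (the gcd) gives the Bezout coefficients s = 43, t = -82.
Result: 513 · (43) + 269 · (-82) = 1.

gcd(513, 269) = 1; s = 43, t = -82 (check: 513·43 + 269·(-82) = 1).


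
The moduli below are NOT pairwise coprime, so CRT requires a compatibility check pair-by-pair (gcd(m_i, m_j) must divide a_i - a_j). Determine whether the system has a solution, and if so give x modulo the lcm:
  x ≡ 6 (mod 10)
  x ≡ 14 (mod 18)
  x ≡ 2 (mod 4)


Moduli 10, 18, 4 are not pairwise coprime, so CRT works modulo lcm(m_i) when all pairwise compatibility conditions hold.
Pairwise compatibility: gcd(m_i, m_j) must divide a_i - a_j for every pair.
Merge one congruence at a time:
  Start: x ≡ 6 (mod 10).
  Combine with x ≡ 14 (mod 18): gcd(10, 18) = 2; 14 - 6 = 8, which IS divisible by 2, so compatible.
    Write x = 6 + 10·t and substitute into x ≡ 14 (mod 18): 10·t ≡ 14 − 6 = 8 (mod 18).
    Divide the congruence (and modulus) by g = 2: 5·t ≡ 4 (mod 9).
    The inverse of 5 mod 9 is 2 (since 5·2 = 10 = 1·9 + 1), so t ≡ 2·4 = 8 ≡ 8 (mod 9).
    Then x = 6 + 10·8 = 86, valid modulo lcm(10, 18) = 90: x ≡ 86 (mod 90).
  Combine with x ≡ 2 (mod 4): gcd(90, 4) = 2; 2 - 86 = -84, which IS divisible by 2, so compatible.
    Write x = 86 + 90·t and substitute into x ≡ 2 (mod 4): 90·t ≡ 2 − 86 = -84 (mod 4).
    Divide the congruence (and modulus) by g = 2: 45·t ≡ -42 (mod 2).
    Reduce coefficients mod 2: 1·t ≡ 0 (mod 2).
    So t ≡ 0 (mod 2).
    Then x = 86 + 90·0 = 86, valid modulo lcm(90, 4) = 180: x ≡ 86 (mod 180).
Verify: 86 mod 10 = 6, 86 mod 18 = 14, 86 mod 4 = 2.

x ≡ 86 (mod 180).


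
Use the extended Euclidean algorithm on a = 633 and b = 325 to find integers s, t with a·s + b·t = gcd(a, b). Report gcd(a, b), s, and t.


Euclidean algorithm on (633, 325) — divide until remainder is 0:
  633 = 1 · 325 + 308
  325 = 1 · 308 + 17
  308 = 18 · 17 + 2
  17 = 8 · 2 + 1
  2 = 2 · 1 + 0
gcd(633, 325) = 1.
Track Bezout coefficients alongside the remainders: start with r₀ = 633 = a·1 + b·0 (s = 1, t = 0) and r₁ = 325 = a·0 + b·1 (s = 0, t = 1); each new remainder r_{k+1} = r_{k-1} − q_k·r_k inherits s_{k+1} = s_{k-1} − q_k·s_k, t_{k+1} = t_{k-1} − q_k·t_k, so r_k = a·s_k + b·t_k at every step:
  q = 1: r = 308, s = 1 − 1·0 = 1, t = 0 − 1·1 = -1  (check: 633·1 + 325·(-1) = 308)
  q = 1: r = 17, s = 0 − 1·1 = -1, t = 1 − 1·(-1) = 2  (check: 633·(-1) + 325·2 = 17)
  q = 18: r = 2, s = 1 − 18·(-1) = 19, t = -1 − 18·2 = -37  (check: 633·19 + 325·(-37) = 2)
  q = 8: r = 1, s = -1 − 8·19 = -153, t = 2 − 8·(-37) = 298  (check: 633·(-153) + 325·298 = 1)
The row with r = 1 (the gcd) gives the Bezout coefficients s = -153, t = 298.
Result: 633 · (-153) + 325 · (298) = 1.

gcd(633, 325) = 1; s = -153, t = 298 (check: 633·(-153) + 325·298 = 1).


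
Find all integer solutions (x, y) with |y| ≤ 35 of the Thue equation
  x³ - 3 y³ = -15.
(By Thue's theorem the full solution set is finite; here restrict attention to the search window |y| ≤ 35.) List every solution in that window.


The equation is x³ - 3y³ = -15. For fixed y, x³ = 3·y³ − 15, so a solution requires the RHS to be a perfect cube.
Strategy: iterate y from -35 to 35, compute RHS = 3·y³ − 15, and check whether it is a (positive or negative) perfect cube.
Check small values of y:
  y = 0: RHS = -15 is not a perfect cube.
  y = 1: RHS = -12 is not a perfect cube.
  y = -1: RHS = -18 is not a perfect cube.
  y = 2: RHS = 9 is not a perfect cube.
  y = -2: RHS = -39 is not a perfect cube.
  y = 3: RHS = 66 is not a perfect cube.
  y = -3: RHS = -96 is not a perfect cube.
Continuing the search up to |y| = 35 finds no solutions either.
No (x, y) in the scanned range satisfies the equation.

No integer solutions with |y| ≤ 35.


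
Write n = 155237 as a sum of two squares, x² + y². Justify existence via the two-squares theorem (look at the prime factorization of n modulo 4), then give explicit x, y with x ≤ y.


Step 1: Factor n = 155237 = 29 · 53 · 101.
Step 2: Check the mod-4 condition on each prime factor: 29 ≡ 1 (mod 4), exponent 1; 53 ≡ 1 (mod 4), exponent 1; 101 ≡ 1 (mod 4), exponent 1.
All primes ≡ 3 (mod 4) appear to even exponent (or don't appear), so by the two-squares theorem n IS expressible as a sum of two squares.
Step 3: Build a representation. Here n = 29 · 53 · 101 is a product of primes ≡ 1 (mod 4). Each prime p ≡ 1 (mod 4) is itself a sum of two squares; find a² by testing p − a² for a perfect square:
  29: 29 − 1² = 28, 29 − 2² = 25 = 5² ⇒ 29 = 2² + 5².
  53: 53 − 1² = 52, 53 − 2² = 49 = 7² ⇒ 53 = 2² + 7².
  101: 101 − 1² = 100 = 10² ⇒ 101 = 1² + 10².
  Combine using the Brahmagupta–Fibonacci identity (a² + b²)(c² + d²) = (ac − bd)² + (ad + bc)² = (ac + bd)² + (ad − bc)²:
  29 · 53 = 1537: from (2² + 5²)(2² + 7²), take (2·2 − 5·7, 2·7 + 5·2) = (4 − 35, 14 + 10) = (-31, 24); dropping signs (only squares matter) gives (31, 24); check 31² + 24² = 961 + 576 = 1537 ✓.
  1537 · 101 = 155237: from (31² + 24²)(1² + 10²), take (31·1 − 24·10, 31·10 + 24·1) = (31 − 240, 310 + 24) = (-209, 334); dropping signs (only squares matter) gives (209, 334); check 209² + 334² = 43681 + 111556 = 155237 ✓.
Step 4: Order so x ≤ y and verify: 209² + 334² = 43681 + 111556 = 155237 = n. ✓

n = 155237 = 209² + 334² (one valid representation with x ≤ y).


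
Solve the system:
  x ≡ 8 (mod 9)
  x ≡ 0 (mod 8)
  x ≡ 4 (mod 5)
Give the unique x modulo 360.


Moduli 9, 8, 5 are pairwise coprime; by CRT there is a unique solution modulo M = 9 · 8 · 5 = 360.
Solve pairwise, accumulating the modulus:
  Start with x ≡ 8 (mod 9).
  Combine with x ≡ 0 (mod 8): since gcd(9, 8) = 1, we get a unique residue mod 72.
    Write x = 8 + 9·t and substitute into x ≡ 0 (mod 8): 9·t ≡ 0 − 8 = -8 (mod 8).
    Reduce coefficients mod 8: 1·t ≡ 0 (mod 8).
    So t ≡ 0 (mod 8).
    Then x = 8 + 9·0 = 8, valid modulo lcm(9, 8) = 72: x ≡ 8 (mod 72).
  Combine with x ≡ 4 (mod 5): since gcd(72, 5) = 1, we get a unique residue mod 360.
    Write x = 8 + 72·t and substitute into x ≡ 4 (mod 5): 72·t ≡ 4 − 8 = -4 (mod 5).
    Reduce coefficients mod 5: 2·t ≡ 1 (mod 5).
    The inverse of 2 mod 5 is 3 (since 2·3 = 6 = 1·5 + 1), so t ≡ 3·1 = 3 ≡ 3 (mod 5).
    Then x = 8 + 72·3 = 224, valid modulo lcm(72, 5) = 360: x ≡ 224 (mod 360).
Verify: 224 mod 9 = 8 ✓, 224 mod 8 = 0 ✓, 224 mod 5 = 4 ✓.

x ≡ 224 (mod 360).


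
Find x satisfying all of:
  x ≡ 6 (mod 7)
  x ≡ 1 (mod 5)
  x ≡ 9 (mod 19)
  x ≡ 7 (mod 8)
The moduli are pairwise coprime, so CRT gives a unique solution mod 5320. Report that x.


Product of moduli M = 7 · 5 · 19 · 8 = 5320.
Merge one congruence at a time:
  Start: x ≡ 6 (mod 7).
  Combine with x ≡ 1 (mod 5); new modulus lcm = 35.
    Write x = 6 + 7·t and substitute into x ≡ 1 (mod 5): 7·t ≡ 1 − 6 = -5 (mod 5).
    Reduce coefficients mod 5: 2·t ≡ 0 (mod 5).
    The inverse of 2 mod 5 is 3 (since 2·3 = 6 = 1·5 + 1), so t ≡ 3·0 = 0 ≡ 0 (mod 5).
    Then x = 6 + 7·0 = 6, valid modulo lcm(7, 5) = 35: x ≡ 6 (mod 35).
  Combine with x ≡ 9 (mod 19); new modulus lcm = 665.
    Write x = 6 + 35·t and substitute into x ≡ 9 (mod 19): 35·t ≡ 9 − 6 = 3 (mod 19).
    Reduce coefficients mod 19: 16·t ≡ 3 (mod 19).
    The inverse of 16 mod 19 is 6 (since 16·6 = 96 = 5·19 + 1), so t ≡ 6·3 = 18 ≡ 18 (mod 19).
    Then x = 6 + 35·18 = 636, valid modulo lcm(35, 19) = 665: x ≡ 636 (mod 665).
  Combine with x ≡ 7 (mod 8); new modulus lcm = 5320.
    Write x = 636 + 665·t and substitute into x ≡ 7 (mod 8): 665·t ≡ 7 − 636 = -629 (mod 8).
    Reduce coefficients mod 8: 1·t ≡ 3 (mod 8).
    So t ≡ 3 (mod 8).
    Then x = 636 + 665·3 = 2631, valid modulo lcm(665, 8) = 5320: x ≡ 2631 (mod 5320).
Verify against each original: 2631 mod 7 = 6, 2631 mod 5 = 1, 2631 mod 19 = 9, 2631 mod 8 = 7.

x ≡ 2631 (mod 5320).


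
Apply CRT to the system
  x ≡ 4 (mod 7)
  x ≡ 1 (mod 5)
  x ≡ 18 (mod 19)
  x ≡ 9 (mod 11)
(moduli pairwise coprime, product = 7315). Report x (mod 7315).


Product of moduli M = 7 · 5 · 19 · 11 = 7315.
Merge one congruence at a time:
  Start: x ≡ 4 (mod 7).
  Combine with x ≡ 1 (mod 5); new modulus lcm = 35.
    Write x = 4 + 7·t and substitute into x ≡ 1 (mod 5): 7·t ≡ 1 − 4 = -3 (mod 5).
    Reduce coefficients mod 5: 2·t ≡ 2 (mod 5).
    The inverse of 2 mod 5 is 3 (since 2·3 = 6 = 1·5 + 1), so t ≡ 3·2 = 6 ≡ 1 (mod 5).
    Then x = 4 + 7·1 = 11, valid modulo lcm(7, 5) = 35: x ≡ 11 (mod 35).
  Combine with x ≡ 18 (mod 19); new modulus lcm = 665.
    Write x = 11 + 35·t and substitute into x ≡ 18 (mod 19): 35·t ≡ 18 − 11 = 7 (mod 19).
    Reduce coefficients mod 19: 16·t ≡ 7 (mod 19).
    The inverse of 16 mod 19 is 6 (since 16·6 = 96 = 5·19 + 1), so t ≡ 6·7 = 42 ≡ 4 (mod 19).
    Then x = 11 + 35·4 = 151, valid modulo lcm(35, 19) = 665: x ≡ 151 (mod 665).
  Combine with x ≡ 9 (mod 11); new modulus lcm = 7315.
    Write x = 151 + 665·t and substitute into x ≡ 9 (mod 11): 665·t ≡ 9 − 151 = -142 (mod 11).
    Reduce coefficients mod 11: 5·t ≡ 1 (mod 11).
    The inverse of 5 mod 11 is 9 (since 5·9 = 45 = 4·11 + 1), so t ≡ 9·1 = 9 ≡ 9 (mod 11).
    Then x = 151 + 665·9 = 6136, valid modulo lcm(665, 11) = 7315: x ≡ 6136 (mod 7315).
Verify against each original: 6136 mod 7 = 4, 6136 mod 5 = 1, 6136 mod 19 = 18, 6136 mod 11 = 9.

x ≡ 6136 (mod 7315).


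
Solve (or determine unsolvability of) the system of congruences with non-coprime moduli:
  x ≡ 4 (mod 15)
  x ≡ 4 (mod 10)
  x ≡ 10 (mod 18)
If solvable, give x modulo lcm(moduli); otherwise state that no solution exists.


Moduli 15, 10, 18 are not pairwise coprime, so CRT works modulo lcm(m_i) when all pairwise compatibility conditions hold.
Pairwise compatibility: gcd(m_i, m_j) must divide a_i - a_j for every pair.
Merge one congruence at a time:
  Start: x ≡ 4 (mod 15).
  Combine with x ≡ 4 (mod 10): gcd(15, 10) = 5; 4 - 4 = 0, which IS divisible by 5, so compatible.
    Write x = 4 + 15·t and substitute into x ≡ 4 (mod 10): 15·t ≡ 4 − 4 = 0 (mod 10).
    Divide the congruence (and modulus) by g = 5: 3·t ≡ 0 (mod 2).
    Reduce coefficients mod 2: 1·t ≡ 0 (mod 2).
    So t ≡ 0 (mod 2).
    Then x = 4 + 15·0 = 4, valid modulo lcm(15, 10) = 30: x ≡ 4 (mod 30).
  Combine with x ≡ 10 (mod 18): gcd(30, 18) = 6; 10 - 4 = 6, which IS divisible by 6, so compatible.
    Write x = 4 + 30·t and substitute into x ≡ 10 (mod 18): 30·t ≡ 10 − 4 = 6 (mod 18).
    Divide the congruence (and modulus) by g = 6: 5·t ≡ 1 (mod 3).
    Reduce coefficients mod 3: 2·t ≡ 1 (mod 3).
    The inverse of 2 mod 3 is 2 (since 2·2 = 4 = 1·3 + 1), so t ≡ 2·1 = 2 ≡ 2 (mod 3).
    Then x = 4 + 30·2 = 64, valid modulo lcm(30, 18) = 90: x ≡ 64 (mod 90).
Verify: 64 mod 15 = 4, 64 mod 10 = 4, 64 mod 18 = 10.

x ≡ 64 (mod 90).


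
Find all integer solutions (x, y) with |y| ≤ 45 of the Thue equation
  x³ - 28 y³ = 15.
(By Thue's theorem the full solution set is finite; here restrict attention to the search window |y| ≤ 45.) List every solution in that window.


The equation is x³ - 28y³ = 15. For fixed y, x³ = 28·y³ + 15, so a solution requires the RHS to be a perfect cube.
Strategy: iterate y from -45 to 45, compute RHS = 28·y³ + 15, and check whether it is a (positive or negative) perfect cube.
Check small values of y:
  y = 0: RHS = 15 is not a perfect cube.
  y = 1: RHS = 43 is not a perfect cube.
  y = -1: RHS = -13 is not a perfect cube.
  y = 2: RHS = 239 is not a perfect cube.
  y = -2: RHS = -209 is not a perfect cube.
  y = 3: RHS = 771 is not a perfect cube.
  y = -3: RHS = -741 is not a perfect cube.
Continuing the search up to |y| = 45 finds no solutions either.
No (x, y) in the scanned range satisfies the equation.

No integer solutions with |y| ≤ 45.


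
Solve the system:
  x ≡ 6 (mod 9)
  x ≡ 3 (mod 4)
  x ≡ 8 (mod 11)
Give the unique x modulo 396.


Moduli 9, 4, 11 are pairwise coprime; by CRT there is a unique solution modulo M = 9 · 4 · 11 = 396.
Solve pairwise, accumulating the modulus:
  Start with x ≡ 6 (mod 9).
  Combine with x ≡ 3 (mod 4): since gcd(9, 4) = 1, we get a unique residue mod 36.
    Write x = 6 + 9·t and substitute into x ≡ 3 (mod 4): 9·t ≡ 3 − 6 = -3 (mod 4).
    Reduce coefficients mod 4: 1·t ≡ 1 (mod 4).
    So t ≡ 1 (mod 4).
    Then x = 6 + 9·1 = 15, valid modulo lcm(9, 4) = 36: x ≡ 15 (mod 36).
  Combine with x ≡ 8 (mod 11): since gcd(36, 11) = 1, we get a unique residue mod 396.
    Write x = 15 + 36·t and substitute into x ≡ 8 (mod 11): 36·t ≡ 8 − 15 = -7 (mod 11).
    Reduce coefficients mod 11: 3·t ≡ 4 (mod 11).
    The inverse of 3 mod 11 is 4 (since 3·4 = 12 = 1·11 + 1), so t ≡ 4·4 = 16 ≡ 5 (mod 11).
    Then x = 15 + 36·5 = 195, valid modulo lcm(36, 11) = 396: x ≡ 195 (mod 396).
Verify: 195 mod 9 = 6 ✓, 195 mod 4 = 3 ✓, 195 mod 11 = 8 ✓.

x ≡ 195 (mod 396).


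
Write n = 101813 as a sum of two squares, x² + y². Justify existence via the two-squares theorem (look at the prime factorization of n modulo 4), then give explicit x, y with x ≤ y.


Step 1: Factor n = 101813 = 17 · 53 · 113.
Step 2: Check the mod-4 condition on each prime factor: 17 ≡ 1 (mod 4), exponent 1; 53 ≡ 1 (mod 4), exponent 1; 113 ≡ 1 (mod 4), exponent 1.
All primes ≡ 3 (mod 4) appear to even exponent (or don't appear), so by the two-squares theorem n IS expressible as a sum of two squares.
Step 3: Build a representation. Here n = 17 · 53 · 113 is a product of primes ≡ 1 (mod 4). Each prime p ≡ 1 (mod 4) is itself a sum of two squares; find a² by testing p − a² for a perfect square:
  17: 17 − 1² = 16 = 4² ⇒ 17 = 1² + 4².
  53: 53 − 1² = 52, 53 − 2² = 49 = 7² ⇒ 53 = 2² + 7².
  113: 113 − 1² = 112, 113 − 2² = 109, 113 − 3² = 104, 113 − 4² = 97, 113 − 5² = 88, 113 − 6² = 77, 113 − 7² = 64 = 8² ⇒ 113 = 7² + 8².
  Combine using the Brahmagupta–Fibonacci identity (a² + b²)(c² + d²) = (ac − bd)² + (ad + bc)² = (ac + bd)² + (ad − bc)²:
  17 · 53 = 901: from (1² + 4²)(2² + 7²), take (1·2 − 4·7, 1·7 + 4·2) = (2 − 28, 7 + 8) = (-26, 15); dropping signs (only squares matter) gives (26, 15); check 26² + 15² = 676 + 225 = 901 ✓.
  901 · 113 = 101813: from (26² + 15²)(7² + 8²), take (26·7 − 15·8, 26·8 + 15·7) = (182 − 120, 208 + 105) = (62, 313); check 62² + 313² = 3844 + 97969 = 101813 ✓.
Step 4: Order so x ≤ y and verify: 62² + 313² = 3844 + 97969 = 101813 = n. ✓

n = 101813 = 62² + 313² (one valid representation with x ≤ y).


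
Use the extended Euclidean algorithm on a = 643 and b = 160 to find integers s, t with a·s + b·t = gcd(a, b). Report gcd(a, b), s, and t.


Euclidean algorithm on (643, 160) — divide until remainder is 0:
  643 = 4 · 160 + 3
  160 = 53 · 3 + 1
  3 = 3 · 1 + 0
gcd(643, 160) = 1.
Track Bezout coefficients alongside the remainders: start with r₀ = 643 = a·1 + b·0 (s = 1, t = 0) and r₁ = 160 = a·0 + b·1 (s = 0, t = 1); each new remainder r_{k+1} = r_{k-1} − q_k·r_k inherits s_{k+1} = s_{k-1} − q_k·s_k, t_{k+1} = t_{k-1} − q_k·t_k, so r_k = a·s_k + b·t_k at every step:
  q = 4: r = 3, s = 1 − 4·0 = 1, t = 0 − 4·1 = -4  (check: 643·1 + 160·(-4) = 3)
  q = 53: r = 1, s = 0 − 53·1 = -53, t = 1 − 53·(-4) = 213  (check: 643·(-53) + 160·213 = 1)
The row with r = 1 (the gcd) gives the Bezout coefficients s = -53, t = 213.
Result: 643 · (-53) + 160 · (213) = 1.

gcd(643, 160) = 1; s = -53, t = 213 (check: 643·(-53) + 160·213 = 1).


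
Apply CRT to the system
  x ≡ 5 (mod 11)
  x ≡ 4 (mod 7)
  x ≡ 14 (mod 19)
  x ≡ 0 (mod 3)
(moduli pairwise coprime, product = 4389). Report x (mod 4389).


Product of moduli M = 11 · 7 · 19 · 3 = 4389.
Merge one congruence at a time:
  Start: x ≡ 5 (mod 11).
  Combine with x ≡ 4 (mod 7); new modulus lcm = 77.
    Write x = 5 + 11·t and substitute into x ≡ 4 (mod 7): 11·t ≡ 4 − 5 = -1 (mod 7).
    Reduce coefficients mod 7: 4·t ≡ 6 (mod 7).
    The inverse of 4 mod 7 is 2 (since 4·2 = 8 = 1·7 + 1), so t ≡ 2·6 = 12 ≡ 5 (mod 7).
    Then x = 5 + 11·5 = 60, valid modulo lcm(11, 7) = 77: x ≡ 60 (mod 77).
  Combine with x ≡ 14 (mod 19); new modulus lcm = 1463.
    Write x = 60 + 77·t and substitute into x ≡ 14 (mod 19): 77·t ≡ 14 − 60 = -46 (mod 19).
    Reduce coefficients mod 19: 1·t ≡ 11 (mod 19).
    So t ≡ 11 (mod 19).
    Then x = 60 + 77·11 = 907, valid modulo lcm(77, 19) = 1463: x ≡ 907 (mod 1463).
  Combine with x ≡ 0 (mod 3); new modulus lcm = 4389.
    Write x = 907 + 1463·t and substitute into x ≡ 0 (mod 3): 1463·t ≡ 0 − 907 = -907 (mod 3).
    Reduce coefficients mod 3: 2·t ≡ 2 (mod 3).
    The inverse of 2 mod 3 is 2 (since 2·2 = 4 = 1·3 + 1), so t ≡ 2·2 = 4 ≡ 1 (mod 3).
    Then x = 907 + 1463·1 = 2370, valid modulo lcm(1463, 3) = 4389: x ≡ 2370 (mod 4389).
Verify against each original: 2370 mod 11 = 5, 2370 mod 7 = 4, 2370 mod 19 = 14, 2370 mod 3 = 0.

x ≡ 2370 (mod 4389).


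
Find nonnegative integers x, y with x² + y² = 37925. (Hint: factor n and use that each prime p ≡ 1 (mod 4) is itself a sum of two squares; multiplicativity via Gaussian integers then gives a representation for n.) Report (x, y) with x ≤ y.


Step 1: Factor n = 37925 = 5^2 · 37 · 41.
Step 2: Check the mod-4 condition on each prime factor: 5 ≡ 1 (mod 4), exponent 2; 37 ≡ 1 (mod 4), exponent 1; 41 ≡ 1 (mod 4), exponent 1.
All primes ≡ 3 (mod 4) appear to even exponent (or don't appear), so by the two-squares theorem n IS expressible as a sum of two squares.
Step 3: Build a representation. Group n = k² · m with k = 5 and m = 37 · 41 = 1517 (a product of primes ≡ 1 (mod 4)); a representation of m scales to one of n via (k·x)² + (k·y)² = k²(x² + y²). Each prime p ≡ 1 (mod 4) is itself a sum of two squares; find a² by testing p − a² for a perfect square:
  37: 37 − 1² = 36 = 6² ⇒ 37 = 1² + 6².
  41: 41 − 1² = 40, 41 − 2² = 37, 41 − 3² = 32, 41 − 4² = 25 = 5² ⇒ 41 = 4² + 5².
  Combine using the Brahmagupta–Fibonacci identity (a² + b²)(c² + d²) = (ac − bd)² + (ad + bc)² = (ac + bd)² + (ad − bc)²:
  37 · 41 = 1517: from (1² + 6²)(4² + 5²), take (1·4 − 6·5, 1·5 + 6·4) = (4 − 30, 5 + 24) = (-26, 29); dropping signs (only squares matter) gives (26, 29); check 26² + 29² = 676 + 841 = 1517 ✓.
  Scale by k = 5: (5·26, 5·29) = (130, 145).
Step 4: Order so x ≤ y and verify: 130² + 145² = 16900 + 21025 = 37925 = n. ✓

n = 37925 = 130² + 145² (one valid representation with x ≤ y).


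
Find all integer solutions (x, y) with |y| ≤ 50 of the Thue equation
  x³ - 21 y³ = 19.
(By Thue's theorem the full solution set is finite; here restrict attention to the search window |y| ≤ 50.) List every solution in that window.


The equation is x³ - 21y³ = 19. For fixed y, x³ = 21·y³ + 19, so a solution requires the RHS to be a perfect cube.
Strategy: iterate y from -50 to 50, compute RHS = 21·y³ + 19, and check whether it is a (positive or negative) perfect cube.
Check small values of y:
  y = 0: RHS = 19 is not a perfect cube.
  y = 1: RHS = 40 is not a perfect cube.
  y = -1: RHS = -2 is not a perfect cube.
  y = 2: RHS = 187 is not a perfect cube.
  y = -2: RHS = -149 is not a perfect cube.
  y = 3: RHS = 586 is not a perfect cube.
  y = -3: RHS = -548 is not a perfect cube.
Continuing the search up to |y| = 50 finds no solutions either.
No (x, y) in the scanned range satisfies the equation.

No integer solutions with |y| ≤ 50.


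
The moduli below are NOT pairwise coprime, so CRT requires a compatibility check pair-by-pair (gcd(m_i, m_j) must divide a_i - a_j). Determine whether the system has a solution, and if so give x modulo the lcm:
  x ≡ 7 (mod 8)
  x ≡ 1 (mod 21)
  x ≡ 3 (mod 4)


Moduli 8, 21, 4 are not pairwise coprime, so CRT works modulo lcm(m_i) when all pairwise compatibility conditions hold.
Pairwise compatibility: gcd(m_i, m_j) must divide a_i - a_j for every pair.
Merge one congruence at a time:
  Start: x ≡ 7 (mod 8).
  Combine with x ≡ 1 (mod 21): gcd(8, 21) = 1; 1 - 7 = -6, which IS divisible by 1, so compatible.
    Write x = 7 + 8·t and substitute into x ≡ 1 (mod 21): 8·t ≡ 1 − 7 = -6 (mod 21).
    Reduce coefficients mod 21: 8·t ≡ 15 (mod 21).
    The inverse of 8 mod 21 is 8 (since 8·8 = 64 = 3·21 + 1), so t ≡ 8·15 = 120 ≡ 15 (mod 21).
    Then x = 7 + 8·15 = 127, valid modulo lcm(8, 21) = 168: x ≡ 127 (mod 168).
  Combine with x ≡ 3 (mod 4): gcd(168, 4) = 4; 3 - 127 = -124, which IS divisible by 4, so compatible.
    Write x = 127 + 168·t and substitute into x ≡ 3 (mod 4): 168·t ≡ 3 − 127 = -124 (mod 4).
    Divide the congruence (and modulus) by g = 4: 42·t ≡ -31 (mod 1).
    Modulo 1 every t works; take t = 0.
    Then x = 127 + 168·0 = 127, valid modulo lcm(168, 4) = 168: x ≡ 127 (mod 168).
Verify: 127 mod 8 = 7, 127 mod 21 = 1, 127 mod 4 = 3.

x ≡ 127 (mod 168).


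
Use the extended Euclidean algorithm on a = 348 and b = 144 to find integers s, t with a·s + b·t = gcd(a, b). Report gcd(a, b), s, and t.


Euclidean algorithm on (348, 144) — divide until remainder is 0:
  348 = 2 · 144 + 60
  144 = 2 · 60 + 24
  60 = 2 · 24 + 12
  24 = 2 · 12 + 0
gcd(348, 144) = 12.
Track Bezout coefficients alongside the remainders: start with r₀ = 348 = a·1 + b·0 (s = 1, t = 0) and r₁ = 144 = a·0 + b·1 (s = 0, t = 1); each new remainder r_{k+1} = r_{k-1} − q_k·r_k inherits s_{k+1} = s_{k-1} − q_k·s_k, t_{k+1} = t_{k-1} − q_k·t_k, so r_k = a·s_k + b·t_k at every step:
  q = 2: r = 60, s = 1 − 2·0 = 1, t = 0 − 2·1 = -2  (check: 348·1 + 144·(-2) = 60)
  q = 2: r = 24, s = 0 − 2·1 = -2, t = 1 − 2·(-2) = 5  (check: 348·(-2) + 144·5 = 24)
  q = 2: r = 12, s = 1 − 2·(-2) = 5, t = -2 − 2·5 = -12  (check: 348·5 + 144·(-12) = 12)
The row with r = 12 (the gcd) gives the Bezout coefficients s = 5, t = -12.
Result: 348 · (5) + 144 · (-12) = 12.

gcd(348, 144) = 12; s = 5, t = -12 (check: 348·5 + 144·(-12) = 12).


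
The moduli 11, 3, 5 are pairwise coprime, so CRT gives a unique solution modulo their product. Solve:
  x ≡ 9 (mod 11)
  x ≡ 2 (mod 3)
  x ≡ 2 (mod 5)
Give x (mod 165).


Moduli 11, 3, 5 are pairwise coprime; by CRT there is a unique solution modulo M = 11 · 3 · 5 = 165.
Solve pairwise, accumulating the modulus:
  Start with x ≡ 9 (mod 11).
  Combine with x ≡ 2 (mod 3): since gcd(11, 3) = 1, we get a unique residue mod 33.
    Write x = 9 + 11·t and substitute into x ≡ 2 (mod 3): 11·t ≡ 2 − 9 = -7 (mod 3).
    Reduce coefficients mod 3: 2·t ≡ 2 (mod 3).
    The inverse of 2 mod 3 is 2 (since 2·2 = 4 = 1·3 + 1), so t ≡ 2·2 = 4 ≡ 1 (mod 3).
    Then x = 9 + 11·1 = 20, valid modulo lcm(11, 3) = 33: x ≡ 20 (mod 33).
  Combine with x ≡ 2 (mod 5): since gcd(33, 5) = 1, we get a unique residue mod 165.
    Write x = 20 + 33·t and substitute into x ≡ 2 (mod 5): 33·t ≡ 2 − 20 = -18 (mod 5).
    Reduce coefficients mod 5: 3·t ≡ 2 (mod 5).
    The inverse of 3 mod 5 is 2 (since 3·2 = 6 = 1·5 + 1), so t ≡ 2·2 = 4 ≡ 4 (mod 5).
    Then x = 20 + 33·4 = 152, valid modulo lcm(33, 5) = 165: x ≡ 152 (mod 165).
Verify: 152 mod 11 = 9 ✓, 152 mod 3 = 2 ✓, 152 mod 5 = 2 ✓.

x ≡ 152 (mod 165).
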